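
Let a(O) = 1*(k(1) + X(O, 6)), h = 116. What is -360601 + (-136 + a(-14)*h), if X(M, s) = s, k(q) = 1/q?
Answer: -359925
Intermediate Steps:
a(O) = 7 (a(O) = 1*(1/1 + 6) = 1*(1 + 6) = 1*7 = 7)
-360601 + (-136 + a(-14)*h) = -360601 + (-136 + 7*116) = -360601 + (-136 + 812) = -360601 + 676 = -359925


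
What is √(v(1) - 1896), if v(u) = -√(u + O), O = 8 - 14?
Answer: √(-1896 - I*√5) ≈ 0.0257 - 43.543*I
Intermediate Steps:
O = -6
v(u) = -√(-6 + u) (v(u) = -√(u - 6) = -√(-6 + u))
√(v(1) - 1896) = √(-√(-6 + 1) - 1896) = √(-√(-5) - 1896) = √(-I*√5 - 1896) = √(-1896 - I*√5)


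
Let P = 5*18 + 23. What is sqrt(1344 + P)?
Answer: sqrt(1457) ≈ 38.171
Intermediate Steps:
P = 113 (P = 90 + 23 = 113)
sqrt(1344 + P) = sqrt(1344 + 113) = sqrt(1457)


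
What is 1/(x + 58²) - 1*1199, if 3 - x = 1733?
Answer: -1959165/1634 ≈ -1199.0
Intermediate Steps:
x = -1730 (x = 3 - 1*1733 = 3 - 1733 = -1730)
1/(x + 58²) - 1*1199 = 1/(-1730 + 58²) - 1*1199 = 1/(-1730 + 3364) - 1199 = 1/1634 - 1199 = -1959165/1634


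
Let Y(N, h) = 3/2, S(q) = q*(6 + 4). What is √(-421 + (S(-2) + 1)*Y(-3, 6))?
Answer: I*√1798/2 ≈ 21.201*I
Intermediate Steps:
S(q) = 10*q (S(q) = q*10 = 10*q)
Y(N, h) = 3/2 (Y(N, h) = 3*(½) = 3/2)
√(-421 + (S(-2) + 1)*Y(-3, 6)) = √(-421 + (10*(-2) + 1)*(3/2)) = √(-421 + (-20 + 1)*(3/2)) = √(-421 - 19*3/2) = √(-421 - 57/2) = √(-899/2) = I*√1798/2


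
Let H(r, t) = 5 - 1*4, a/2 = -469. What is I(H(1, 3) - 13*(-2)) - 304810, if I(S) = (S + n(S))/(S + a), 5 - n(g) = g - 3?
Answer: -277681918/911 ≈ -3.0481e+5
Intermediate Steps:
n(g) = 8 - g (n(g) = 5 - (g - 3) = 5 - (-3 + g) = 5 + (3 - g) = 8 - g)
a = -938 (a = 2*(-469) = -938)
H(r, t) = 1 (H(r, t) = 5 - 4 = 1)
I(S) = 8/(-938 + S) (I(S) = (S + (8 - S))/(S - 938) = 8/(-938 + S))
I(H(1, 3) - 13*(-2)) - 304810 = 8/(-938 + (1 - 13*(-2))) - 304810 = 8/(-938 + (1 + 26)) - 304810 = 8/(-938 + 27) - 304810 = 8/(-911) - 304810 = 8*(-1/911) - 304810 = -8/911 - 304810 = -277681918/911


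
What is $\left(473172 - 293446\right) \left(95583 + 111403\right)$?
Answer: $37200765836$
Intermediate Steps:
$\left(473172 - 293446\right) \left(95583 + 111403\right) = 179726 \cdot 206986 = 37200765836$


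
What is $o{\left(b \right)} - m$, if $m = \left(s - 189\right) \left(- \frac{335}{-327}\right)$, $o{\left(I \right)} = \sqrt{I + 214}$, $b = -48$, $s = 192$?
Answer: $- \frac{335}{109} + \sqrt{166} \approx 9.8107$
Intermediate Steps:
$o{\left(I \right)} = \sqrt{214 + I}$
$m = \frac{335}{109}$ ($m = \left(192 - 189\right) \left(- \frac{335}{-327}\right) = 3 \left(\left(-335\right) \left(- \frac{1}{327}\right)\right) = 3 \cdot \frac{335}{327} = \frac{335}{109} \approx 3.0734$)
$o{\left(b \right)} - m = \sqrt{214 - 48} - \frac{335}{109} = \sqrt{166} - \frac{335}{109} = - \frac{335}{109} + \sqrt{166}$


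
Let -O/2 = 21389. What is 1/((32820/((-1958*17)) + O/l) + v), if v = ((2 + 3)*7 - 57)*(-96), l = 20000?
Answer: 166430000/350980082873 ≈ 0.00047419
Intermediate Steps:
O = -42778 (O = -2*21389 = -42778)
v = 2112 (v = (5*7 - 57)*(-96) = (35 - 57)*(-96) = -22*(-96) = 2112)
1/((32820/((-1958*17)) + O/l) + v) = 1/((32820/((-1958*17)) - 42778/20000) + 2112) = 1/((32820/(-33286) - 42778*1/20000) + 2112) = 1/((32820*(-1/33286) - 21389/10000) + 2112) = 1/((-16410/16643 - 21389/10000) + 2112) = 1/(-520077127/166430000 + 2112) = 1/(350980082873/166430000) = 166430000/350980082873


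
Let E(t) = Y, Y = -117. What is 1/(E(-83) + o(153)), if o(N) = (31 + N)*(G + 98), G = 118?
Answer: 1/39627 ≈ 2.5235e-5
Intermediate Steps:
o(N) = 6696 + 216*N (o(N) = (31 + N)*(118 + 98) = (31 + N)*216 = 6696 + 216*N)
E(t) = -117
1/(E(-83) + o(153)) = 1/(-117 + (6696 + 216*153)) = 1/(-117 + (6696 + 33048)) = 1/(-117 + 39744) = 1/39627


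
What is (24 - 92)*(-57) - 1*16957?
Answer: -13081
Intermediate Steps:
(24 - 92)*(-57) - 1*16957 = -68*(-57) - 16957 = 3876 - 16957 = -13081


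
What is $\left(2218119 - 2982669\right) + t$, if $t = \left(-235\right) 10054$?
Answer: $-3127240$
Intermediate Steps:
$t = -2362690$
$\left(2218119 - 2982669\right) + t = \left(2218119 - 2982669\right) - 2362690 = -764550 - 2362690 = -3127240$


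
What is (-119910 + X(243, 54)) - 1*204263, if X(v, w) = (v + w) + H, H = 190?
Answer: -323686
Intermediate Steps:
X(v, w) = 190 + v + w (X(v, w) = (v + w) + 190 = 190 + v + w)
(-119910 + X(243, 54)) - 1*204263 = (-119910 + (190 + 243 + 54)) - 1*204263 = (-119910 + 487) - 204263 = -119423 - 204263 = -323686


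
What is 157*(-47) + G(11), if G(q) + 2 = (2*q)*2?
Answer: -7337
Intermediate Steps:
G(q) = -2 + 4*q (G(q) = -2 + (2*q)*2 = -2 + 4*q)
157*(-47) + G(11) = 157*(-47) + (-2 + 4*11) = -7379 + (-2 + 44) = -7379 + 42 = -7337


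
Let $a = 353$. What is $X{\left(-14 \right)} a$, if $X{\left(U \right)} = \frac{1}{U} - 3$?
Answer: $- \frac{15179}{14} \approx -1084.2$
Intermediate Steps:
$X{\left(U \right)} = -3 + \frac{1}{U}$ ($X{\left(U \right)} = \frac{1}{U} - 3 = -3 + \frac{1}{U}$)
$X{\left(-14 \right)} a = \left(-3 + \frac{1}{-14}\right) 353 = \left(-3 - \frac{1}{14}\right) 353 = \left(- \frac{43}{14}\right) 353 = - \frac{15179}{14}$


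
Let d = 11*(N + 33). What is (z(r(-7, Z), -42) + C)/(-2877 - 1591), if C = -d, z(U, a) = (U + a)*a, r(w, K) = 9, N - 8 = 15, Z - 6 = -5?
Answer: -385/2234 ≈ -0.17234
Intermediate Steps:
Z = 1 (Z = 6 - 5 = 1)
N = 23 (N = 8 + 15 = 23)
z(U, a) = a*(U + a)
d = 616 (d = 11*(23 + 33) = 11*56 = 616)
C = -616 (C = -1*616 = -616)
(z(r(-7, Z), -42) + C)/(-2877 - 1591) = (-42*(9 - 42) - 616)/(-2877 - 1591) = (-42*(-33) - 616)/(-4468) = (1386 - 616)*(-1/4468) = 770*(-1/4468) = -385/2234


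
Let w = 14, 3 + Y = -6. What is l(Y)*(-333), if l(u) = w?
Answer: -4662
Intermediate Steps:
Y = -9 (Y = -3 - 6 = -9)
l(u) = 14
l(Y)*(-333) = 14*(-333) = -4662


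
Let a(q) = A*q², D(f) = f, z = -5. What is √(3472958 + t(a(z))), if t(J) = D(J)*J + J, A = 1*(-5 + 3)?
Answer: 4*√217213 ≈ 1864.2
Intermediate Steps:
A = -2 (A = 1*(-2) = -2)
a(q) = -2*q²
t(J) = J + J² (t(J) = J*J + J = J² + J = J + J²)
√(3472958 + t(a(z))) = √(3472958 + (-2*(-5)²)*(1 - 2*(-5)²)) = √(3472958 + (-2*25)*(1 - 2*25)) = √(3472958 - 50*(1 - 50)) = √(3472958 - 50*(-49)) = √(3472958 + 2450) = √3475408 = 4*√217213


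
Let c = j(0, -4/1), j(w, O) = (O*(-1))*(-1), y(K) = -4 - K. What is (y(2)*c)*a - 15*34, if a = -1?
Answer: -534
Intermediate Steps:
j(w, O) = O (j(w, O) = -O*(-1) = O)
c = -4 (c = -4/1 = -4*1 = -4)
(y(2)*c)*a - 15*34 = ((-4 - 1*2)*(-4))*(-1) - 15*34 = ((-4 - 2)*(-4))*(-1) - 510 = -6*(-4)*(-1) - 510 = 24*(-1) - 510 = -24 - 510 = -534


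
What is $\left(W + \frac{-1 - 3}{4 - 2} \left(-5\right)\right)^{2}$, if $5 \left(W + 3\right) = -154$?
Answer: $\frac{14161}{25} \approx 566.44$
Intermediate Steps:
$W = - \frac{169}{5}$ ($W = -3 + \frac{1}{5} \left(-154\right) = -3 - \frac{154}{5} = - \frac{169}{5} \approx -33.8$)
$\left(W + \frac{-1 - 3}{4 - 2} \left(-5\right)\right)^{2} = \left(- \frac{169}{5} + \frac{-1 - 3}{4 - 2} \left(-5\right)\right)^{2} = \left(- \frac{169}{5} + - \frac{4}{2} \left(-5\right)\right)^{2} = \left(- \frac{169}{5} + \left(-4\right) \frac{1}{2} \left(-5\right)\right)^{2} = \left(- \frac{169}{5} - -10\right)^{2} = \left(- \frac{169}{5} + 10\right)^{2} = \left(- \frac{119}{5}\right)^{2} = \frac{14161}{25}$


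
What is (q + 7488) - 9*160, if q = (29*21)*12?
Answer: 13356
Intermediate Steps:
q = 7308 (q = 609*12 = 7308)
(q + 7488) - 9*160 = (7308 + 7488) - 9*160 = 14796 - 1440 = 13356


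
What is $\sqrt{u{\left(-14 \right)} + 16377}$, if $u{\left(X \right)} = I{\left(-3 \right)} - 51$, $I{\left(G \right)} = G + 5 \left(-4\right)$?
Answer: $\sqrt{16303} \approx 127.68$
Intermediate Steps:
$I{\left(G \right)} = -20 + G$ ($I{\left(G \right)} = G - 20 = -20 + G$)
$u{\left(X \right)} = -74$ ($u{\left(X \right)} = \left(-20 - 3\right) - 51 = -23 - 51 = -74$)
$\sqrt{u{\left(-14 \right)} + 16377} = \sqrt{-74 + 16377} = \sqrt{16303}$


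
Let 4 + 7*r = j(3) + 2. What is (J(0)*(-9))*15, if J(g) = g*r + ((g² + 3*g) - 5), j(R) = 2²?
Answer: 675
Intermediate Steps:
j(R) = 4
r = 2/7 (r = -4/7 + (4 + 2)/7 = -4/7 + (⅐)*6 = -4/7 + 6/7 = 2/7 ≈ 0.28571)
J(g) = -5 + g² + 23*g/7 (J(g) = g*(2/7) + ((g² + 3*g) - 5) = 2*g/7 + (-5 + g² + 3*g) = -5 + g² + 23*g/7)
(J(0)*(-9))*15 = ((-5 + 0² + (23/7)*0)*(-9))*15 = ((-5 + 0 + 0)*(-9))*15 = -5*(-9)*15 = 45*15 = 675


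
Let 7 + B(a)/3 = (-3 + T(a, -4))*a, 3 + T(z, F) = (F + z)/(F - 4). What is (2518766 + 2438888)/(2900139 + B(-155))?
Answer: 39661232/23149329 ≈ 1.7133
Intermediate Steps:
T(z, F) = -3 + (F + z)/(-4 + F) (T(z, F) = -3 + (F + z)/(F - 4) = -3 + (F + z)/(-4 + F))
B(a) = -21 + 3*a*(-11/2 - a/8) (B(a) = -21 + 3*((-3 + (12 + a - 2*(-4))/(-4 - 4))*a) = -21 + 3*((-3 + (12 + a + 8)/(-8))*a) = -21 + 3*((-3 - (20 + a)/8)*a) = -21 + 3*((-3 + (-5/2 - a/8))*a) = -21 + 3*((-11/2 - a/8)*a) = -21 + 3*(a*(-11/2 - a/8)) = -21 + 3*a*(-11/2 - a/8))
(2518766 + 2438888)/(2900139 + B(-155)) = (2518766 + 2438888)/(2900139 + (-21 - 33/2*(-155) - 3/8*(-155)²)) = 4957654/(2900139 + (-21 + 5115/2 - 3/8*24025)) = 4957654/(2900139 + (-21 + 5115/2 - 72075/8)) = 4957654/(2900139 - 51783/8) = 4957654/(23149329/8) = 4957654*(8/23149329) = 39661232/23149329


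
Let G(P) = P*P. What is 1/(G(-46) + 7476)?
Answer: 1/9592 ≈ 0.00010425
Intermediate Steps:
G(P) = P²
1/(G(-46) + 7476) = 1/((-46)² + 7476) = 1/(2116 + 7476) = 1/9592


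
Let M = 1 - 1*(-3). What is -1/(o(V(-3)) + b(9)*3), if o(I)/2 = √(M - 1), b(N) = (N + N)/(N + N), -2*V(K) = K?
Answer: 1 - 2*√3/3 ≈ -0.15470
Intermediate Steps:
V(K) = -K/2
b(N) = 1 (b(N) = (2*N)/((2*N)) = (2*N)*(1/(2*N)) = 1)
M = 4 (M = 1 + 3 = 4)
o(I) = 2*√3 (o(I) = 2*√(4 - 1) = 2*√3)
-1/(o(V(-3)) + b(9)*3) = -1/(2*√3 + 1*3) = -1/(2*√3 + 3) = -1/(3 + 2*√3)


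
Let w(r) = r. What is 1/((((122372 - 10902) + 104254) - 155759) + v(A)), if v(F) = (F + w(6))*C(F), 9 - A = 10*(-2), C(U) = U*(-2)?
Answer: 1/57935 ≈ 1.7261e-5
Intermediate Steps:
C(U) = -2*U
A = 29 (A = 9 - 10*(-2) = 9 - 1*(-20) = 9 + 20 = 29)
v(F) = -2*F*(6 + F) (v(F) = (F + 6)*(-2*F) = (6 + F)*(-2*F) = -2*F*(6 + F))
1/((((122372 - 10902) + 104254) - 155759) + v(A)) = 1/((((122372 - 10902) + 104254) - 155759) - 2*29*(6 + 29)) = 1/(((111470 + 104254) - 155759) - 2*29*35) = 1/((215724 - 155759) - 2030) = 1/(59965 - 2030) = 1/57935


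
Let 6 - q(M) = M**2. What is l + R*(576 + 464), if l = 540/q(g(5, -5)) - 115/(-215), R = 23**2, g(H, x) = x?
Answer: 449457937/817 ≈ 5.5013e+5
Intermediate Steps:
q(M) = 6 - M**2
R = 529
l = -22783/817 (l = 540/(6 - 1*(-5)**2) - 115/(-215) = 540/(6 - 1*25) - 115*(-1/215) = 540/(6 - 25) + 23/43 = 540/(-19) + 23/43 = 540*(-1/19) + 23/43 = -540/19 + 23/43 = -22783/817 ≈ -27.886)
l + R*(576 + 464) = -22783/817 + 529*(576 + 464) = -22783/817 + 529*1040 = -22783/817 + 550160 = 449457937/817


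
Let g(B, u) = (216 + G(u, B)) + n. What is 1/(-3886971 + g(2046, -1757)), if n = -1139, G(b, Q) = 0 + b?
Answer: -1/3889651 ≈ -2.5709e-7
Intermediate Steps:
G(b, Q) = b
g(B, u) = -923 + u (g(B, u) = (216 + u) - 1139 = -923 + u)
1/(-3886971 + g(2046, -1757)) = 1/(-3886971 + (-923 - 1757)) = 1/(-3886971 - 2680) = 1/(-3889651) = -1/3889651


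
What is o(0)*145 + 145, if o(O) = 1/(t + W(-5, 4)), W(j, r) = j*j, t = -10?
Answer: 464/3 ≈ 154.67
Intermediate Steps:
W(j, r) = j²
o(O) = 1/15 (o(O) = 1/(-10 + (-5)²) = 1/(-10 + 25) = 1/15)
o(0)*145 + 145 = (1/15)*145 + 145 = 29/3 + 145 = 464/3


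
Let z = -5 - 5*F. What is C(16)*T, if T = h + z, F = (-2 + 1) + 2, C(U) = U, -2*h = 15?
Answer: -280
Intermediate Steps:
h = -15/2 (h = -½*15 = -15/2 ≈ -7.5000)
F = 1 (F = -1 + 2 = 1)
z = -10 (z = -5 - 5*1 = -5 - 5 = -10)
T = -35/2 (T = -15/2 - 10 = -35/2 ≈ -17.500)
C(16)*T = 16*(-35/2) = -280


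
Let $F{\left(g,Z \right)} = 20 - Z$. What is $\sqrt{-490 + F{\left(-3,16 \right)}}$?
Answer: $9 i \sqrt{6} \approx 22.045 i$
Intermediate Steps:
$\sqrt{-490 + F{\left(-3,16 \right)}} = \sqrt{-490 + \left(20 - 16\right)} = \sqrt{-490 + 4} = \sqrt{-486} = 9 i \sqrt{6}$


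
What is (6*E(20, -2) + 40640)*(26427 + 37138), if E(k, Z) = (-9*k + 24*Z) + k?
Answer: 2503952480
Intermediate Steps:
E(k, Z) = -8*k + 24*Z
(6*E(20, -2) + 40640)*(26427 + 37138) = (6*(-8*20 + 24*(-2)) + 40640)*(26427 + 37138) = (6*(-160 - 48) + 40640)*63565 = (6*(-208) + 40640)*63565 = (-1248 + 40640)*63565 = 39392*63565 = 2503952480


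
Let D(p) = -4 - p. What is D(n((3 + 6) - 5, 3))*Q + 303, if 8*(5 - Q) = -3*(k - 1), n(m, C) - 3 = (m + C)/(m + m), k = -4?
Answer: 17817/64 ≈ 278.39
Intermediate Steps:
n(m, C) = 3 + (C + m)/(2*m) (n(m, C) = 3 + (m + C)/(m + m) = 3 + (C + m)/((2*m)) = 3 + (C + m)*(1/(2*m)) = 3 + (C + m)/(2*m))
Q = 25/8 (Q = 5 - (-3)*(-4 - 1)/8 = 5 - (-3)*(-5)/8 = 5 - ⅛*15 = 5 - 15/8 = 25/8 ≈ 3.1250)
D(n((3 + 6) - 5, 3))*Q + 303 = (-4 - (3 + 7*((3 + 6) - 5))/(2*((3 + 6) - 5)))*(25/8) + 303 = (-4 - (3 + 7*(9 - 5))/(2*(9 - 5)))*(25/8) + 303 = (-4 - (3 + 7*4)/(2*4))*(25/8) + 303 = (-4 - (3 + 28)/(2*4))*(25/8) + 303 = (-4 - 31/(2*4))*(25/8) + 303 = (-4 - 1*31/8)*(25/8) + 303 = (-4 - 31/8)*(25/8) + 303 = -63/8*25/8 + 303 = -1575/64 + 303 = 17817/64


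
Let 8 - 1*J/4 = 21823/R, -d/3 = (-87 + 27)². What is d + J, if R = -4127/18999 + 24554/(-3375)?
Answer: 47114876108/53381119 ≈ 882.61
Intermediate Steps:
d = -10800 (d = -3*(-87 + 27)² = -3*(-60)² = -3*3600 = -10800)
R = -53381119/7124625 (R = -4127*1/18999 + 24554*(-1/3375) = -4127/18999 - 24554/3375 = -53381119/7124625 ≈ -7.4925)
J = 623630961308/53381119 (J = 32 - 87292/(-53381119/7124625) = 32 - 87292*(-7124625)/53381119 = 32 - 4*(-155480691375/53381119) = 32 + 621922765500/53381119 = 623630961308/53381119 ≈ 11683.)
d + J = -10800 + 623630961308/53381119 = 47114876108/53381119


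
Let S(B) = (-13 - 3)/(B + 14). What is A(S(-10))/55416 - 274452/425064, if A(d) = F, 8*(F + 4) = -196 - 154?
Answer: -2538221473/3925891104 ≈ -0.64653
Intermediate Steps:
S(B) = -16/(14 + B)
F = -191/4 (F = -4 + (-196 - 154)/8 = -4 + (⅛)*(-350) = -4 - 175/4 = -191/4 ≈ -47.750)
A(d) = -191/4
A(S(-10))/55416 - 274452/425064 = -191/4/55416 - 274452/425064 = -191/4*1/55416 - 274452*1/425064 = -191/221664 - 22871/35422 = -2538221473/3925891104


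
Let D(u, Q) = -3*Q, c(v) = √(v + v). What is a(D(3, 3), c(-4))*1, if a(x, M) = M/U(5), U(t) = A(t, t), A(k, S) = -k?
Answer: -2*I*√2/5 ≈ -0.56569*I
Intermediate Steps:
U(t) = -t
c(v) = √2*√v (c(v) = √(2*v) = √2*√v)
a(x, M) = -M/5 (a(x, M) = M/((-1*5)) = M/(-5) = M*(-⅕) = -M/5)
a(D(3, 3), c(-4))*1 = -√2*√(-4)/5*1 = -√2*2*I/5*1 = -2*I*√2/5*1 = -2*I*√2/5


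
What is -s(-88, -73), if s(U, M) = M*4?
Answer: 292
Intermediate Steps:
s(U, M) = 4*M
-s(-88, -73) = -4*(-73) = -1*(-292) = 292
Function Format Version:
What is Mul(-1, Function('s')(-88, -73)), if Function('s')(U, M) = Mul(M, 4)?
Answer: 292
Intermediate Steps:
Function('s')(U, M) = Mul(4, M)
Mul(-1, Function('s')(-88, -73)) = Mul(-1, Mul(4, -73)) = Mul(-1, -292) = 292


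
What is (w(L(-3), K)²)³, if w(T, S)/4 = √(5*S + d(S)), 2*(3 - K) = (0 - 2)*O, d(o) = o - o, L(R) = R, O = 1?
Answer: 32768000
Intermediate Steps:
d(o) = 0
K = 4 (K = 3 - (0 - 2)/2 = 3 - (-1) = 3 - ½*(-2) = 3 + 1 = 4)
w(T, S) = 4*√5*√S (w(T, S) = 4*√(5*S + 0) = 4*√(5*S) = 4*(√5*√S) = 4*√5*√S)
(w(L(-3), K)²)³ = ((4*√5*√4)²)³ = ((4*√5*2)²)³ = ((8*√5)²)³ = 320³ = 32768000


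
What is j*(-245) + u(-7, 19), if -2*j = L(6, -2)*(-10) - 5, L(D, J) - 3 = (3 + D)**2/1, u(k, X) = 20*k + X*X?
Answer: -206583/2 ≈ -1.0329e+5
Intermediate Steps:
u(k, X) = X**2 + 20*k (u(k, X) = 20*k + X**2 = X**2 + 20*k)
L(D, J) = 3 + (3 + D)**2 (L(D, J) = 3 + (3 + D)**2/1 = 3 + (3 + D)**2*1 = 3 + (3 + D)**2)
j = 845/2 (j = -((3 + (3 + 6)**2)*(-10) - 5)/2 = -((3 + 9**2)*(-10) - 5)/2 = -((3 + 81)*(-10) - 5)/2 = -(84*(-10) - 5)/2 = -(-840 - 5)/2 = -1/2*(-845) = 845/2 ≈ 422.50)
j*(-245) + u(-7, 19) = (845/2)*(-245) + (19**2 + 20*(-7)) = -207025/2 + (361 - 140) = -207025/2 + 221 = -206583/2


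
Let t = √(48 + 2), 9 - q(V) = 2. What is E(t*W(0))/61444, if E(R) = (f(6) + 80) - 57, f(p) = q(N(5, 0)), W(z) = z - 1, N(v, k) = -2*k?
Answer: 15/30722 ≈ 0.00048825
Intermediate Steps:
W(z) = -1 + z
q(V) = 7 (q(V) = 9 - 1*2 = 9 - 2 = 7)
f(p) = 7
t = 5*√2 (t = √50 = 5*√2 ≈ 7.0711)
E(R) = 30 (E(R) = (7 + 80) - 57 = 87 - 57 = 30)
E(t*W(0))/61444 = 30/61444 = 30*(1/61444) = 15/30722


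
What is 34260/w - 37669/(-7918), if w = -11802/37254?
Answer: -240606508171/2224958 ≈ -1.0814e+5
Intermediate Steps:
w = -281/887 (w = -11802*1/37254 = -281/887 ≈ -0.31680)
34260/w - 37669/(-7918) = 34260/(-281/887) - 37669/(-7918) = 34260*(-887/281) - 37669*(-1/7918) = -30388620/281 + 37669/7918 = -240606508171/2224958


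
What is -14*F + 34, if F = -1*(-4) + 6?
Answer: -106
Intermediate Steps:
F = 10 (F = 4 + 6 = 10)
-14*F + 34 = -14*10 + 34 = -140 + 34 = -106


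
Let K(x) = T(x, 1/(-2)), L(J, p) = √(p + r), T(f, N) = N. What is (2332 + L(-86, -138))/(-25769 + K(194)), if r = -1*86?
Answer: -4664/51539 - 8*I*√14/51539 ≈ -0.090495 - 0.00058079*I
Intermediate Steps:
r = -86
L(J, p) = √(-86 + p) (L(J, p) = √(p - 86) = √(-86 + p))
K(x) = -½ (K(x) = 1/(-2) = -½)
(2332 + L(-86, -138))/(-25769 + K(194)) = (2332 + √(-86 - 138))/(-25769 - ½) = (2332 + √(-224))/(-51539/2) = (2332 + 4*I*√14)*(-2/51539) = -4664/51539 - 8*I*√14/51539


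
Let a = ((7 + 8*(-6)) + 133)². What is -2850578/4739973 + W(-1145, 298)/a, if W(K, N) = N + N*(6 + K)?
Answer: -407891473961/10029782868 ≈ -40.668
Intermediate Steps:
a = 8464 (a = ((7 - 48) + 133)² = (-41 + 133)² = 92² = 8464)
-2850578/4739973 + W(-1145, 298)/a = -2850578/4739973 + (298*(7 - 1145))/8464 = -2850578*1/4739973 + (298*(-1138))*(1/8464) = -2850578/4739973 - 339124*1/8464 = -2850578/4739973 - 84781/2116 = -407891473961/10029782868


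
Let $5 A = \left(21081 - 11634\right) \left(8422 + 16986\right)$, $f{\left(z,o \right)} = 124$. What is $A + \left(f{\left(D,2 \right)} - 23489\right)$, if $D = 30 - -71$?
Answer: $\frac{239912551}{5} \approx 4.7983 \cdot 10^{7}$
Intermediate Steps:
$D = 101$ ($D = 30 + 71 = 101$)
$A = \frac{240029376}{5}$ ($A = \frac{\left(21081 - 11634\right) \left(8422 + 16986\right)}{5} = \frac{9447 \cdot 25408}{5} = \frac{1}{5} \cdot 240029376 = \frac{240029376}{5} \approx 4.8006 \cdot 10^{7}$)
$A + \left(f{\left(D,2 \right)} - 23489\right) = \frac{240029376}{5} + \left(124 - 23489\right) = \frac{240029376}{5} - 23365 = \frac{239912551}{5}$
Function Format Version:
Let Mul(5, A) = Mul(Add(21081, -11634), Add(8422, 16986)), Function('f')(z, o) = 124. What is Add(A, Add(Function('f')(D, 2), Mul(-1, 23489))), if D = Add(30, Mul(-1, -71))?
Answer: Rational(239912551, 5) ≈ 4.7983e+7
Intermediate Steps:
D = 101 (D = Add(30, 71) = 101)
A = Rational(240029376, 5) (A = Mul(Rational(1, 5), Mul(Add(21081, -11634), Add(8422, 16986))) = Mul(Rational(1, 5), Mul(9447, 25408)) = Mul(Rational(1, 5), 240029376) = Rational(240029376, 5) ≈ 4.8006e+7)
Add(A, Add(Function('f')(D, 2), Mul(-1, 23489))) = Add(Rational(240029376, 5), Add(124, Mul(-1, 23489))) = Add(Rational(240029376, 5), Add(124, -23489)) = Add(Rational(240029376, 5), -23365) = Rational(239912551, 5)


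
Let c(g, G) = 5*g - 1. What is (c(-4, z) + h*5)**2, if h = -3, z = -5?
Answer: 1296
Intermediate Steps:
c(g, G) = -1 + 5*g
(c(-4, z) + h*5)**2 = ((-1 + 5*(-4)) - 3*5)**2 = ((-1 - 20) - 15)**2 = (-21 - 15)**2 = (-36)**2 = 1296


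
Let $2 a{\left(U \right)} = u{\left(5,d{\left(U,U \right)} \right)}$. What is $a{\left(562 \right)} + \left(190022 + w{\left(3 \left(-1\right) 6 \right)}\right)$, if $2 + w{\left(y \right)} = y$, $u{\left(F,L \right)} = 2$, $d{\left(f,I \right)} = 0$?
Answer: $190003$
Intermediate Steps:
$a{\left(U \right)} = 1$ ($a{\left(U \right)} = \frac{1}{2} \cdot 2 = 1$)
$w{\left(y \right)} = -2 + y$
$a{\left(562 \right)} + \left(190022 + w{\left(3 \left(-1\right) 6 \right)}\right) = 1 + \left(190022 + \left(-2 + 3 \left(-1\right) 6\right)\right) = 1 + \left(190022 - 20\right) = 1 + 190002 = 190003$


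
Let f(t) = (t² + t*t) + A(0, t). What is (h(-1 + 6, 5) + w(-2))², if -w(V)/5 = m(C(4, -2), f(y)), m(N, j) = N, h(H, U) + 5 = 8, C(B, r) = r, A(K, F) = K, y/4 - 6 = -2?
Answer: 169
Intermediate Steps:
y = 16 (y = 24 + 4*(-2) = 24 - 8 = 16)
h(H, U) = 3 (h(H, U) = -5 + 8 = 3)
f(t) = 2*t² (f(t) = (t² + t*t) + 0 = (t² + t²) + 0 = 2*t² + 0 = 2*t²)
w(V) = 10 (w(V) = -5*(-2) = 10)
(h(-1 + 6, 5) + w(-2))² = (3 + 10)² = 13² = 169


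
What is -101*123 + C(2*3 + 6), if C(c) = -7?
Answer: -12430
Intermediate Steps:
-101*123 + C(2*3 + 6) = -101*123 - 7 = -12423 - 7 = -12430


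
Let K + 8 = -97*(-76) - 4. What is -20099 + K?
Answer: -12739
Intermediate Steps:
K = 7360 (K = -8 + (-97*(-76) - 4) = -8 + (7372 - 4) = -8 + 7368 = 7360)
-20099 + K = -20099 + 7360 = -12739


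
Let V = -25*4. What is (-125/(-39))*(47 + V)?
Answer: -6625/39 ≈ -169.87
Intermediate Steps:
V = -100
(-125/(-39))*(47 + V) = (-125/(-39))*(47 - 100) = -125*(-1/39)*(-53) = (125/39)*(-53) = -6625/39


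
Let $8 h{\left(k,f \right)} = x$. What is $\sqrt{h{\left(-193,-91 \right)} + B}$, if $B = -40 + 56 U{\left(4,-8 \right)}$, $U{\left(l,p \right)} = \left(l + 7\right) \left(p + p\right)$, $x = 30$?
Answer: $\frac{i \sqrt{39569}}{2} \approx 99.46 i$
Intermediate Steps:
$U{\left(l,p \right)} = 2 p \left(7 + l\right)$ ($U{\left(l,p \right)} = \left(7 + l\right) 2 p = 2 p \left(7 + l\right)$)
$B = -9896$ ($B = -40 + 56 \cdot 2 \left(-8\right) \left(7 + 4\right) = -40 + 56 \cdot 2 \left(-8\right) 11 = -40 + 56 \left(-176\right) = -40 - 9856 = -9896$)
$h{\left(k,f \right)} = \frac{15}{4}$ ($h{\left(k,f \right)} = \frac{1}{8} \cdot 30 = \frac{15}{4}$)
$\sqrt{h{\left(-193,-91 \right)} + B} = \sqrt{\frac{15}{4} - 9896} = \sqrt{- \frac{39569}{4}} = \frac{i \sqrt{39569}}{2}$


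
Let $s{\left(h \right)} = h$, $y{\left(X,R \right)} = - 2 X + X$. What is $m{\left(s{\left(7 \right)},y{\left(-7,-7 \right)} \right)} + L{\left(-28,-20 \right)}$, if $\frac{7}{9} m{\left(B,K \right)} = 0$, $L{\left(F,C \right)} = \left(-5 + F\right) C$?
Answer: $660$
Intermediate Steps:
$y{\left(X,R \right)} = - X$
$L{\left(F,C \right)} = C \left(-5 + F\right)$
$m{\left(B,K \right)} = 0$ ($m{\left(B,K \right)} = \frac{9}{7} \cdot 0 = 0$)
$m{\left(s{\left(7 \right)},y{\left(-7,-7 \right)} \right)} + L{\left(-28,-20 \right)} = 0 - 20 \left(-5 - 28\right) = 0 - -660 = 0 + 660 = 660$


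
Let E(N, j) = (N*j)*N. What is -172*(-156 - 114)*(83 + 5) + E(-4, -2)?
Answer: 4086688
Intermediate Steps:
E(N, j) = j*N²
-172*(-156 - 114)*(83 + 5) + E(-4, -2) = -172*(-156 - 114)*(83 + 5) - 2*(-4)² = -(-46440)*88 - 2*16 = -172*(-23760) - 32 = 4086720 - 32 = 4086688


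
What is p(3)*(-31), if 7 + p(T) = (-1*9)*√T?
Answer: 217 + 279*√3 ≈ 700.24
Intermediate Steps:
p(T) = -7 - 9*√T (p(T) = -7 + (-1*9)*√T = -7 - 9*√T)
p(3)*(-31) = (-7 - 9*√3)*(-31) = 217 + 279*√3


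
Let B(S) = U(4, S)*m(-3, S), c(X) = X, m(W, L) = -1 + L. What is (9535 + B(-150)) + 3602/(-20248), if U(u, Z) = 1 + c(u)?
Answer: 88886919/10124 ≈ 8779.8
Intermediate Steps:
U(u, Z) = 1 + u
B(S) = -5 + 5*S (B(S) = (1 + 4)*(-1 + S) = 5*(-1 + S) = -5 + 5*S)
(9535 + B(-150)) + 3602/(-20248) = (9535 + (-5 + 5*(-150))) + 3602/(-20248) = (9535 + (-5 - 750)) + 3602*(-1/20248) = (9535 - 755) - 1801/10124 = 8780 - 1801/10124 = 88886919/10124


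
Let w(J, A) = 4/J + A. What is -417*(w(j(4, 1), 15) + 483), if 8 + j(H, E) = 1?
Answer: -1451994/7 ≈ -2.0743e+5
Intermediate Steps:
j(H, E) = -7 (j(H, E) = -8 + 1 = -7)
w(J, A) = A + 4/J
-417*(w(j(4, 1), 15) + 483) = -417*((15 + 4/(-7)) + 483) = -417*((15 + 4*(-⅐)) + 483) = -417*((15 - 4/7) + 483) = -417*(101/7 + 483) = -417*3482/7 = -1451994/7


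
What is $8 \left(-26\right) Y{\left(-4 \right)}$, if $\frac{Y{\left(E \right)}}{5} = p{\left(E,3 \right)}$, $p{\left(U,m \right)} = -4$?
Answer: $4160$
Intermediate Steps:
$Y{\left(E \right)} = -20$ ($Y{\left(E \right)} = 5 \left(-4\right) = -20$)
$8 \left(-26\right) Y{\left(-4 \right)} = 8 \left(-26\right) \left(-20\right) = \left(-208\right) \left(-20\right) = 4160$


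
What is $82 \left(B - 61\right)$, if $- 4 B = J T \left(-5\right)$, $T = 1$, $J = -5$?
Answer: $- \frac{11029}{2} \approx -5514.5$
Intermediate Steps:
$B = - \frac{25}{4}$ ($B = - \frac{\left(-5\right) 1 \left(-5\right)}{4} = - \frac{\left(-5\right) \left(-5\right)}{4} = \left(- \frac{1}{4}\right) 25 = - \frac{25}{4} \approx -6.25$)
$82 \left(B - 61\right) = 82 \left(- \frac{25}{4} - 61\right) = 82 \left(- \frac{269}{4}\right) = - \frac{11029}{2}$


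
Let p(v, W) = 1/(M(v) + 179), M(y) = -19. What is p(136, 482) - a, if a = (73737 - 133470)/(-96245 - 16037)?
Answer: -4722499/8982560 ≈ -0.52574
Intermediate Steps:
p(v, W) = 1/160 (p(v, W) = 1/(-19 + 179) = 1/160)
a = 59733/112282 (a = -59733/(-112282) = -59733*(-1/112282) = 59733/112282 ≈ 0.53199)
p(136, 482) - a = 1/160 - 1*59733/112282 = 1/160 - 59733/112282 = -4722499/8982560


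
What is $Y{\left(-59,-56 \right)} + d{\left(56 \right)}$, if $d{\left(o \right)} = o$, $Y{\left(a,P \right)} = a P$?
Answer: $3360$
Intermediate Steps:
$Y{\left(a,P \right)} = P a$
$Y{\left(-59,-56 \right)} + d{\left(56 \right)} = \left(-56\right) \left(-59\right) + 56 = 3304 + 56 = 3360$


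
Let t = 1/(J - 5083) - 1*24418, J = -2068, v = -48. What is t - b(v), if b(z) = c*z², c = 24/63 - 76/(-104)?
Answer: -17556606117/650741 ≈ -26979.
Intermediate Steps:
c = 607/546 (c = 24*(1/63) - 76*(-1/104) = 8/21 + 19/26 = 607/546 ≈ 1.1117)
b(z) = 607*z²/546
t = -174613119/7151 (t = 1/(-2068 - 5083) - 1*24418 = 1/(-7151) - 24418 = -1/7151 - 24418 = -174613119/7151 ≈ -24418.)
t - b(v) = -174613119/7151 - 607*(-48)²/546 = -174613119/7151 - 607*2304/546 = -174613119/7151 - 1*233088/91 = -174613119/7151 - 233088/91 = -17556606117/650741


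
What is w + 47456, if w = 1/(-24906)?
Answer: 1181939135/24906 ≈ 47456.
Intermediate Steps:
w = -1/24906 ≈ -4.0151e-5
w + 47456 = -1/24906 + 47456 = 1181939135/24906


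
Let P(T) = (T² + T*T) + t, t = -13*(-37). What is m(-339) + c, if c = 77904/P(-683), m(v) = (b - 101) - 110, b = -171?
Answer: -118834478/311153 ≈ -381.92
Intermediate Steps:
t = 481
m(v) = -382 (m(v) = (-171 - 101) - 110 = -272 - 110 = -382)
P(T) = 481 + 2*T² (P(T) = (T² + T*T) + 481 = (T² + T²) + 481 = 2*T² + 481 = 481 + 2*T²)
c = 25968/311153 (c = 77904/(481 + 2*(-683)²) = 77904/(481 + 2*466489) = 77904/(481 + 932978) = 77904/933459 = 77904*(1/933459) = 25968/311153 ≈ 0.083457)
m(-339) + c = -382 + 25968/311153 = -118834478/311153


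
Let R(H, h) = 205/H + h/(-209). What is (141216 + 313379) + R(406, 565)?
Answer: 38574017585/84854 ≈ 4.5459e+5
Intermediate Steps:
R(H, h) = 205/H - h/209 (R(H, h) = 205/H + h*(-1/209) = 205/H - h/209)
(141216 + 313379) + R(406, 565) = (141216 + 313379) + (205/406 - 1/209*565) = 454595 + (205*(1/406) - 565/209) = 454595 + (205/406 - 565/209) = 454595 - 186545/84854 = 38574017585/84854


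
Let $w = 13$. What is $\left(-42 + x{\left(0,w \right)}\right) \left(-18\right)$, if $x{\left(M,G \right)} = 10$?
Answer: $576$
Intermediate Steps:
$\left(-42 + x{\left(0,w \right)}\right) \left(-18\right) = \left(-42 + 10\right) \left(-18\right) = \left(-32\right) \left(-18\right) = 576$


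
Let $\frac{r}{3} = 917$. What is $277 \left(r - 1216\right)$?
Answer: $425195$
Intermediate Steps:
$r = 2751$ ($r = 3 \cdot 917 = 2751$)
$277 \left(r - 1216\right) = 277 \left(2751 - 1216\right) = 277 \cdot 1535 = 425195$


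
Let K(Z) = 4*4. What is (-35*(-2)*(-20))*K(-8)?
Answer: -22400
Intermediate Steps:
K(Z) = 16
(-35*(-2)*(-20))*K(-8) = (-35*(-2)*(-20))*16 = (70*(-20))*16 = -1400*16 = -22400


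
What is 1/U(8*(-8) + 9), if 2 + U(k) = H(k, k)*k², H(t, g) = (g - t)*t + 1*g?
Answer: -1/166377 ≈ -6.0104e-6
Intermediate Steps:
H(t, g) = g + t*(g - t) (H(t, g) = t*(g - t) + g = g + t*(g - t))
U(k) = -2 + k³ (U(k) = -2 + (k - k² + k*k)*k² = -2 + (k - k² + k²)*k² = -2 + k*k² = -2 + k³)
1/U(8*(-8) + 9) = 1/(-2 + (8*(-8) + 9)³) = 1/(-2 + (-64 + 9)³) = 1/(-2 + (-55)³) = 1/(-2 - 166375) = 1/(-166377) = -1/166377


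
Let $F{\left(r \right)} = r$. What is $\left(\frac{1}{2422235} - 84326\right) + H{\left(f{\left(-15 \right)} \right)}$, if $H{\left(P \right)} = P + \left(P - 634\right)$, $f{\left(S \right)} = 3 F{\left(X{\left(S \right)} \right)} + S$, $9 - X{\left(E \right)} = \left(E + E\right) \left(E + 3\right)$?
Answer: $- \frac{210966979559}{2422235} \approx -87096.0$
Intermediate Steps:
$X{\left(E \right)} = 9 - 2 E \left(3 + E\right)$ ($X{\left(E \right)} = 9 - \left(E + E\right) \left(E + 3\right) = 9 - 2 E \left(3 + E\right)$)
$f{\left(S \right)} = 27 - 17 S - 6 S^{2}$ ($f{\left(S \right)} = 3 \left(9 - 6 S - 2 S^{2}\right) + S = \left(27 - 18 S - 6 S^{2}\right) + S = 27 - 17 S - 6 S^{2}$)
$H{\left(P \right)} = -634 + 2 P$ ($H{\left(P \right)} = P + \left(-634 + P\right) = -634 + 2 P$)
$\left(\frac{1}{2422235} - 84326\right) + H{\left(f{\left(-15 \right)} \right)} = \left(\frac{1}{2422235} - 84326\right) + \left(-634 + 2 \left(27 - -255 - 6 \left(-15\right)^{2}\right)\right) = \left(\frac{1}{2422235} - 84326\right) + \left(-634 + 2 \left(27 + 255 - 1350\right)\right) = - \frac{204257388609}{2422235} + \left(-634 + 2 \left(27 + 255 - 1350\right)\right) = - \frac{204257388609}{2422235} + \left(-634 + 2 \left(-1068\right)\right) = - \frac{204257388609}{2422235} - 2770 = - \frac{210966979559}{2422235}$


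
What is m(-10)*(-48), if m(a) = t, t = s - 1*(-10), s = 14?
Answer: -1152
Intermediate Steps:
t = 24 (t = 14 - 1*(-10) = 14 + 10 = 24)
m(a) = 24
m(-10)*(-48) = 24*(-48) = -1152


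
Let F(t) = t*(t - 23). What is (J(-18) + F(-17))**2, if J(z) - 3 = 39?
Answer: 521284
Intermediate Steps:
J(z) = 42 (J(z) = 3 + 39 = 42)
F(t) = t*(-23 + t)
(J(-18) + F(-17))**2 = (42 - 17*(-23 - 17))**2 = (42 - 17*(-40))**2 = (42 + 680)**2 = 722**2 = 521284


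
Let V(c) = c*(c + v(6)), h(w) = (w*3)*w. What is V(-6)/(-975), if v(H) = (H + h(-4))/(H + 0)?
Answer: 6/325 ≈ 0.018462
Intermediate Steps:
h(w) = 3*w**2 (h(w) = (3*w)*w = 3*w**2)
v(H) = (48 + H)/H (v(H) = (H + 3*(-4)**2)/(H + 0) = (H + 3*16)/H = (H + 48)/H = (48 + H)/H)
V(c) = c*(9 + c) (V(c) = c*(c + (48 + 6)/6) = c*(c + (1/6)*54) = c*(c + 9) = c*(9 + c))
V(-6)/(-975) = -6*(9 - 6)/(-975) = -6*3*(-1/975) = -18*(-1/975) = 6/325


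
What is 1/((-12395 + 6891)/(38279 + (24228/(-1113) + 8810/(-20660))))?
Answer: -29323305727/4218738944 ≈ -6.9507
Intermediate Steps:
1/((-12395 + 6891)/(38279 + (24228/(-1113) + 8810/(-20660)))) = 1/(-5504/(38279 + (24228*(-1/1113) + 8810*(-1/20660)))) = 1/(-5504/(38279 + (-8076/371 - 881/2066))) = 1/(-5504/(38279 - 17011867/766486)) = 1/(-5504/29323305727/766486) = 1/(-5504*766486/29323305727) = 1/(-4218738944/29323305727) = -29323305727/4218738944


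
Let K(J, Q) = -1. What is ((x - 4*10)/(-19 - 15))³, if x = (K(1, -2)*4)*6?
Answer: 32768/4913 ≈ 6.6697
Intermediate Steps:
x = -24 (x = -1*4*6 = -4*6 = -24)
((x - 4*10)/(-19 - 15))³ = ((-24 - 4*10)/(-19 - 15))³ = ((-24 - 40)/(-34))³ = (-64*(-1/34))³ = (32/17)³ = 32768/4913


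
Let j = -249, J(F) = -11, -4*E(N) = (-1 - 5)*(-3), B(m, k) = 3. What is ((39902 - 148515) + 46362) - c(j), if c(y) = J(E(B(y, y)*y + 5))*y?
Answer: -64990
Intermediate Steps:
E(N) = -9/2 (E(N) = -(-1 - 5)*(-3)/4 = -(-3)*(-3)/2 = -¼*18 = -9/2)
c(y) = -11*y
((39902 - 148515) + 46362) - c(j) = ((39902 - 148515) + 46362) - (-11)*(-249) = (-108613 + 46362) - 1*2739 = -62251 - 2739 = -64990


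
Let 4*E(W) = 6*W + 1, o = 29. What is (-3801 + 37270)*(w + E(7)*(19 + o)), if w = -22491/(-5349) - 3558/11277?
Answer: 116621118532553/6702297 ≈ 1.7400e+7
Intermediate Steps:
E(W) = 1/4 + 3*W/2 (E(W) = (6*W + 1)/4 = (1 + 6*W)/4 = 1/4 + 3*W/2)
w = 26066585/6702297 (w = -22491*(-1/5349) - 3558*1/11277 = 7497/1783 - 1186/3759 = 26066585/6702297 ≈ 3.8892)
(-3801 + 37270)*(w + E(7)*(19 + o)) = (-3801 + 37270)*(26066585/6702297 + (1/4 + (3/2)*7)*(19 + 29)) = 33469*(26066585/6702297 + (1/4 + 21/2)*48) = 33469*(26066585/6702297 + (43/4)*48) = 33469*(26066585/6702297 + 516) = 33469*(3484451837/6702297) = 116621118532553/6702297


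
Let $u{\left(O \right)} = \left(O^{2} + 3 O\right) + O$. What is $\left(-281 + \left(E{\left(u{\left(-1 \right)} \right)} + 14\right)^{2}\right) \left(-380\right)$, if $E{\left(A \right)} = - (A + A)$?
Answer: $-45220$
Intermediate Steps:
$u{\left(O \right)} = O^{2} + 4 O$
$E{\left(A \right)} = - 2 A$
$\left(-281 + \left(E{\left(u{\left(-1 \right)} \right)} + 14\right)^{2}\right) \left(-380\right) = \left(-281 + \left(- 2 \left(- (4 - 1)\right) + 14\right)^{2}\right) \left(-380\right) = \left(-281 + \left(- 2 \left(\left(-1\right) 3\right) + 14\right)^{2}\right) \left(-380\right) = \left(-281 + \left(\left(-2\right) \left(-3\right) + 14\right)^{2}\right) \left(-380\right) = \left(-281 + \left(6 + 14\right)^{2}\right) \left(-380\right) = \left(-281 + 20^{2}\right) \left(-380\right) = \left(-281 + 400\right) \left(-380\right) = 119 \left(-380\right) = -45220$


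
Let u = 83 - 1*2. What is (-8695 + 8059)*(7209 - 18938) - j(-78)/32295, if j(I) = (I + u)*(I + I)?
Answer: 80303067816/10765 ≈ 7.4596e+6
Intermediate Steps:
u = 81 (u = 83 - 2 = 81)
j(I) = 2*I*(81 + I) (j(I) = (I + 81)*(I + I) = (81 + I)*(2*I) = 2*I*(81 + I))
(-8695 + 8059)*(7209 - 18938) - j(-78)/32295 = (-8695 + 8059)*(7209 - 18938) - 2*(-78)*(81 - 78)/32295 = -636*(-11729) - 2*(-78)*3/32295 = 7459644 - (-468)/32295 = 7459644 - 1*(-156/10765) = 7459644 + 156/10765 = 80303067816/10765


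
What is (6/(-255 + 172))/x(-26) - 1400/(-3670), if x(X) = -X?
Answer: 149959/395993 ≈ 0.37869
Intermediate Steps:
(6/(-255 + 172))/x(-26) - 1400/(-3670) = (6/(-255 + 172))/((-1*(-26))) - 1400/(-3670) = (6/(-83))/26 - 1400*(-1/3670) = -1/83*6*(1/26) + 140/367 = -6/83*1/26 + 140/367 = -3/1079 + 140/367 = 149959/395993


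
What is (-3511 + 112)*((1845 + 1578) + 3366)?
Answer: -23075811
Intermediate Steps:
(-3511 + 112)*((1845 + 1578) + 3366) = -3399*(3423 + 3366) = -3399*6789 = -23075811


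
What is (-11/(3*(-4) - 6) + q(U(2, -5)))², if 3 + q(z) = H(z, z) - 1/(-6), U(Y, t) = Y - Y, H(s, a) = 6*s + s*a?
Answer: 400/81 ≈ 4.9383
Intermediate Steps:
H(s, a) = 6*s + a*s
U(Y, t) = 0
q(z) = -17/6 + z*(6 + z) (q(z) = -3 + (z*(6 + z) - 1/(-6)) = -3 + (z*(6 + z) - 1*(-⅙)) = -3 + (z*(6 + z) + ⅙) = -3 + (⅙ + z*(6 + z)) = -17/6 + z*(6 + z))
(-11/(3*(-4) - 6) + q(U(2, -5)))² = (-11/(3*(-4) - 6) + (-17/6 + 0*(6 + 0)))² = (-11/(-12 - 6) + (-17/6 + 0*6))² = (-11/(-18) + (-17/6 + 0))² = (-11*(-1/18) - 17/6)² = (11/18 - 17/6)² = (-20/9)² = 400/81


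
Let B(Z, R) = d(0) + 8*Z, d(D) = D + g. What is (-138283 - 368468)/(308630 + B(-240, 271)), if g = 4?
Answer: -168917/102238 ≈ -1.6522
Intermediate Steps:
d(D) = 4 + D (d(D) = D + 4 = 4 + D)
B(Z, R) = 4 + 8*Z (B(Z, R) = (4 + 0) + 8*Z = 4 + 8*Z)
(-138283 - 368468)/(308630 + B(-240, 271)) = (-138283 - 368468)/(308630 + (4 + 8*(-240))) = -506751/(308630 + (4 - 1920)) = -506751/(308630 - 1916) = -506751/306714 = -506751*1/306714 = -168917/102238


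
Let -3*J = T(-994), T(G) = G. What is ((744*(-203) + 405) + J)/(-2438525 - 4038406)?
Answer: 450887/19430793 ≈ 0.023205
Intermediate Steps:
J = 994/3 (J = -⅓*(-994) = 994/3 ≈ 331.33)
((744*(-203) + 405) + J)/(-2438525 - 4038406) = ((744*(-203) + 405) + 994/3)/(-2438525 - 4038406) = ((-151032 + 405) + 994/3)/(-6476931) = (-150627 + 994/3)*(-1/6476931) = -450887/3*(-1/6476931) = 450887/19430793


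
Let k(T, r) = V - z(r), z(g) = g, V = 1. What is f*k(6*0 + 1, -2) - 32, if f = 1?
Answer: -29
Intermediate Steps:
k(T, r) = 1 - r
f*k(6*0 + 1, -2) - 32 = 1*(1 - 1*(-2)) - 32 = 1*(1 + 2) - 32 = 1*3 - 32 = 3 - 32 = -29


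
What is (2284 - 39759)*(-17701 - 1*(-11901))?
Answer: 217355000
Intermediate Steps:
(2284 - 39759)*(-17701 - 1*(-11901)) = -37475*(-17701 + 11901) = -37475*(-5800) = 217355000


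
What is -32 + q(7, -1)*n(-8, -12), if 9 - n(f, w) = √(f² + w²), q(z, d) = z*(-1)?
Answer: -95 + 28*√13 ≈ 5.9554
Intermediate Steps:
q(z, d) = -z
n(f, w) = 9 - √(f² + w²)
-32 + q(7, -1)*n(-8, -12) = -32 + (-1*7)*(9 - √((-8)² + (-12)²)) = -32 - 7*(9 - √(64 + 144)) = -32 - 7*(9 - √208) = -32 - 7*(9 - 4*√13) = -32 + (-63 + 28*√13) = -95 + 28*√13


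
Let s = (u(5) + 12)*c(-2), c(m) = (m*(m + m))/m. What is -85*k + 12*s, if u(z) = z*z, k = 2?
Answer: -1946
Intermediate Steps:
u(z) = z²
c(m) = 2*m (c(m) = (m*(2*m))/m = (2*m²)/m = 2*m)
s = -148 (s = (5² + 12)*(2*(-2)) = (25 + 12)*(-4) = 37*(-4) = -148)
-85*k + 12*s = -85*2 + 12*(-148) = -170 - 1776 = -1946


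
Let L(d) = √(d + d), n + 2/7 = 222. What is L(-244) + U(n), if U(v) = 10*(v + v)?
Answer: 31040/7 + 2*I*√122 ≈ 4434.3 + 22.091*I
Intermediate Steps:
n = 1552/7 (n = -2/7 + 222 = 1552/7 ≈ 221.71)
L(d) = √2*√d (L(d) = √(2*d) = √2*√d)
U(v) = 20*v (U(v) = 10*(2*v) = 20*v)
L(-244) + U(n) = √2*√(-244) + 20*(1552/7) = √2*(2*I*√61) + 31040/7 = 2*I*√122 + 31040/7 = 31040/7 + 2*I*√122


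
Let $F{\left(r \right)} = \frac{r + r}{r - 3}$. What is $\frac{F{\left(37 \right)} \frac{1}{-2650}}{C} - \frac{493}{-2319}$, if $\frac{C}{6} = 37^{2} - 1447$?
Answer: $\frac{3464734001}{16297468200} \approx 0.21259$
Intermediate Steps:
$F{\left(r \right)} = \frac{2 r}{-3 + r}$
$C = -468$ ($C = 6 \left(37^{2} - 1447\right) = 6 \left(1369 - 1447\right) = 6 \left(-78\right) = -468$)
$\frac{F{\left(37 \right)} \frac{1}{-2650}}{C} - \frac{493}{-2319} = \frac{2 \cdot 37 \frac{1}{-3 + 37} \frac{1}{-2650}}{-468} - \frac{493}{-2319} = 2 \cdot 37 \cdot \frac{1}{34} \left(- \frac{1}{2650}\right) \left(- \frac{1}{468}\right) - - \frac{493}{2319} = 2 \cdot 37 \cdot \frac{1}{34} \left(- \frac{1}{2650}\right) \left(- \frac{1}{468}\right) + \frac{493}{2319} = \frac{37}{17} \left(- \frac{1}{2650}\right) \left(- \frac{1}{468}\right) + \frac{493}{2319} = \left(- \frac{37}{45050}\right) \left(- \frac{1}{468}\right) + \frac{493}{2319} = \frac{37}{21083400} + \frac{493}{2319} = \frac{3464734001}{16297468200}$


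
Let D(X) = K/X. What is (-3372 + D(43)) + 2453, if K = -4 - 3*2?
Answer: -39527/43 ≈ -919.23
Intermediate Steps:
K = -10 (K = -4 - 6 = -10)
D(X) = -10/X
(-3372 + D(43)) + 2453 = (-3372 - 10/43) + 2453 = -145006/43 + 2453 = -39527/43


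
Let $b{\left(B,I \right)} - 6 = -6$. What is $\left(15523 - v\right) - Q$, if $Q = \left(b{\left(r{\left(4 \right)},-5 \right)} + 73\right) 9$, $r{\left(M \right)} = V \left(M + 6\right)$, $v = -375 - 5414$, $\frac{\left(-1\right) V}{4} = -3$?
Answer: $20655$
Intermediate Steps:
$V = 12$ ($V = \left(-4\right) \left(-3\right) = 12$)
$v = -5789$
$r{\left(M \right)} = 72 + 12 M$ ($r{\left(M \right)} = 12 \left(M + 6\right) = 12 \left(6 + M\right) = 72 + 12 M$)
$b{\left(B,I \right)} = 0$ ($b{\left(B,I \right)} = 6 - 6 = 0$)
$Q = 657$ ($Q = \left(0 + 73\right) 9 = 73 \cdot 9 = 657$)
$\left(15523 - v\right) - Q = \left(15523 - -5789\right) - 657 = \left(15523 + 5789\right) - 657 = 21312 - 657 = 20655$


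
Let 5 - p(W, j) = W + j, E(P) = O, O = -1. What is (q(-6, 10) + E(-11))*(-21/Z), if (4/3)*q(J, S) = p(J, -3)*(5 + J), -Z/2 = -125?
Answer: 483/500 ≈ 0.96600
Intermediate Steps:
E(P) = -1
p(W, j) = 5 - W - j (p(W, j) = 5 - (W + j) = 5 + (-W - j) = 5 - W - j)
Z = 250 (Z = -2*(-125) = 250)
q(J, S) = 3*(5 + J)*(8 - J)/4 (q(J, S) = 3*((5 - J - 1*(-3))*(5 + J))/4 = 3*((5 - J + 3)*(5 + J))/4 = 3*((8 - J)*(5 + J))/4 = 3*((5 + J)*(8 - J))/4 = 3*(5 + J)*(8 - J)/4)
(q(-6, 10) + E(-11))*(-21/Z) = (-3*(-8 - 6)*(5 - 6)/4 - 1)*(-21/250) = (-3/4*(-14)*(-1) - 1)*(-21*1/250) = (-21/2 - 1)*(-21/250) = -23/2*(-21/250) = 483/500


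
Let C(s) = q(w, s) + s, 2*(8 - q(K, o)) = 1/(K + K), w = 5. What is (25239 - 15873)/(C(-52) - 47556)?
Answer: -187320/952001 ≈ -0.19676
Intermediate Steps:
q(K, o) = 8 - 1/(4*K) (q(K, o) = 8 - 1/(2*(K + K)) = 8 - 1/(2*K)/2 = 8 - 1/(4*K))
C(s) = 159/20 + s (C(s) = (8 - 1/4/5) + s = (8 - 1/4*1/5) + s = (8 - 1/20) + s = 159/20 + s)
(25239 - 15873)/(C(-52) - 47556) = (25239 - 15873)/((159/20 - 52) - 47556) = 9366/(-881/20 - 47556) = 9366/(-952001/20) = 9366*(-20/952001) = -187320/952001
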